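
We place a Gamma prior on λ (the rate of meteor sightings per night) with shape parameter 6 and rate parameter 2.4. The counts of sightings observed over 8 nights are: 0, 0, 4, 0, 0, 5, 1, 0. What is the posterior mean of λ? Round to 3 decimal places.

Posterior mean ≈ 1.538

Total count ∑xᵢ = 10 over n = 8 nights.
Gamma is conjugate to the Poisson likelihood: posterior is Gamma(shape = 6+10 = 16, rate = 2.4+8 = 10.4).
E[λ | data] = 16/10.4 = 1.538.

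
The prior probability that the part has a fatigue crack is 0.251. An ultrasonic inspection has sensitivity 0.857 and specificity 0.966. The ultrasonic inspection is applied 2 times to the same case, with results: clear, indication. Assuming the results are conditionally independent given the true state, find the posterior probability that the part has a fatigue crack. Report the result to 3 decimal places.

Let H be the event that the part has a fatigue crack; start with P(H) = 0.251. P('indication'|H) = 0.857, P('indication'|¬H) = 0.034.
Update on result 1 ('clear'): P(H) ← 0.143·0.2510 / (0.143·0.2510 + 0.966·0.7490) = 0.035893/0.75943 = 0.0473.
Update on result 2 ('indication'): P(H) ← 0.857·0.0473 / (0.857·0.0473 + 0.034·0.9527) = 0.040505/0.072898 = 0.5556.

Posterior P(H) ≈ 0.556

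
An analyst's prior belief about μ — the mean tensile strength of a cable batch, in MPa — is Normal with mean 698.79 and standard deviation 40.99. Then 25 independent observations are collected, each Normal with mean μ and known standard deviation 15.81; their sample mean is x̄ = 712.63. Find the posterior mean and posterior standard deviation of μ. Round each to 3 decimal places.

With known σ, the Normal prior is conjugate. Weight on the data is w = (n/σ²)/(n/σ² + 1/τ₀²) = 0.100018/(0.100018+0.00059517) = 0.99408.
Posterior mean = w·x̄ + (1−w)·μ₀ = 0.99408·712.63 + 0.0059155·698.79 = 712.548. Posterior variance = 1/(0.100018+0.00059517) = 9.93910, so SD = 3.153.

Posterior mean ≈ 712.548; posterior SD ≈ 3.153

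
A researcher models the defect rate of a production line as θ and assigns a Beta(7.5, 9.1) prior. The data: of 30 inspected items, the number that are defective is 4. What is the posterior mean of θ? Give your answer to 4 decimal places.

Posterior mean ≈ 0.2468

Observing 4 successes and 26 failures updates Beta(7.5, 9.1) by adding the success and failure counts to the two shape parameters: α = 7.5+4 = 11.5, β = 9.1+26 = 35.1.
E[θ | data] = 11.5/(11.5+35.1) = 0.2468.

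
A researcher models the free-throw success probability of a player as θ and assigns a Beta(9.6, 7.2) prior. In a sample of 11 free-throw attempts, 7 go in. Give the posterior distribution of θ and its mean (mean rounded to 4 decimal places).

Posterior: Beta(16.6, 11.2); mean ≈ 0.5971

The binomial likelihood is conjugate to the Beta prior: with 7 successes and 4 failures, the posterior is Beta(9.6+7, 7.2+4) = Beta(16.6, 11.2).
E[θ | data] = 16.6/(16.6+11.2) = 0.5971.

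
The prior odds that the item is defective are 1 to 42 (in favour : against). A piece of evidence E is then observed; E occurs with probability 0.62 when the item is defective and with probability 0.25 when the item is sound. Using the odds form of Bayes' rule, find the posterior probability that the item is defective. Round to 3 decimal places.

Prior odds = 1/42 = 0.023810.
Likelihood ratio for E = 0.62/0.25 = 2.4800.
Posterior odds = prior odds × LR = 0.059048.
Posterior probability = odds/(1+odds) = 0.059048/1.0590 = 0.056.

Posterior probability ≈ 0.056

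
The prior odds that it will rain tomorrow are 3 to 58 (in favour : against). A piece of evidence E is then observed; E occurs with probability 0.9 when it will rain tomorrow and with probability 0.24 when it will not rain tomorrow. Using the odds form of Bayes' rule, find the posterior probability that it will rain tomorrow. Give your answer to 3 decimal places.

Posterior probability ≈ 0.162

Prior odds = 3/58 = 0.051724. In log-odds, ln(0.051724) = -2.9618.
Add log likelihood ratio: ln(3.7500) = 1.3218.
Posterior log-odds = -1.6401, so posterior odds = exp(-1.6401) = 0.19397. Converting, P(H|E) = 0.19397/1.1940 = 0.162.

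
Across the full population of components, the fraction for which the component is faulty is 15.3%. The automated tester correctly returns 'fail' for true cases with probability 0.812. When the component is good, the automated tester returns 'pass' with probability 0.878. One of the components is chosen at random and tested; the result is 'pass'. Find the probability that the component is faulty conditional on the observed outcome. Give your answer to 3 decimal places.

Write H for 'the component is faulty'. Prior odds H:¬H = 0.153/0.847 = 0.18064. For the 'pass' outcome, the likelihood ratio is 0.188/0.878 = 0.21412.
Posterior odds = 0.18064 × 0.21412 = 0.038679, so P(H|E) = 0.038679/(1+0.038679) = 0.037.

P(H | E) ≈ 0.037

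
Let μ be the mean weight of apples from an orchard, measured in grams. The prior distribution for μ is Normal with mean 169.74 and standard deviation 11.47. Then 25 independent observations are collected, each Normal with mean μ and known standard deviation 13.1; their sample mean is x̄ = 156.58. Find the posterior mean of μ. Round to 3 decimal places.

With known σ, the Normal prior is conjugate. Weight on the data is w = (n/σ²)/(n/σ² + 1/τ₀²) = 0.145679/(0.145679+0.00760104) = 0.95041.
Posterior mean = w·x̄ + (1−w)·μ₀ = 0.95041·156.58 + 0.049589·169.74 = 157.233.

Posterior mean ≈ 157.233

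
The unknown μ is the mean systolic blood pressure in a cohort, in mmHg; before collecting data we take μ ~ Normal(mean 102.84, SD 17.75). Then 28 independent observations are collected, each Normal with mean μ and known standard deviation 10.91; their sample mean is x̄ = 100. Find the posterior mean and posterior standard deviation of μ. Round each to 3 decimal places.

Prior precision 1/τ₀² = 1/17.75² = 0.00317397; data precision n/σ² = 28/10.91² = 0.235239.
Posterior precision = 0.00317397 + 0.235239 = 0.238413, giving posterior SD = 1/√0.238413 = 2.048.
Posterior mean = (0.00317397·102.84 + 0.235239·100) / 0.238413 = 100.038.

Posterior mean ≈ 100.038; posterior SD ≈ 2.048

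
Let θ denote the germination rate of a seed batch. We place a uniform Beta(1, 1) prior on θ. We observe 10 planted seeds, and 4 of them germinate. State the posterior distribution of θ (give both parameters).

The binomial likelihood is conjugate to the Beta prior: with 4 successes and 6 failures, the posterior is Beta(1+4, 1+6) = Beta(5, 7).

Posterior: Beta(5, 7)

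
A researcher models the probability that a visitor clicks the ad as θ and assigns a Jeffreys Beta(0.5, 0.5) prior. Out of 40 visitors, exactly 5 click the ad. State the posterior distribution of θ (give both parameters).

Observing 5 successes and 35 failures updates Beta(0.5, 0.5) by adding the success and failure counts to the two shape parameters: α = 0.5+5 = 5.5, β = 0.5+35 = 35.5.

Posterior: Beta(5.5, 35.5)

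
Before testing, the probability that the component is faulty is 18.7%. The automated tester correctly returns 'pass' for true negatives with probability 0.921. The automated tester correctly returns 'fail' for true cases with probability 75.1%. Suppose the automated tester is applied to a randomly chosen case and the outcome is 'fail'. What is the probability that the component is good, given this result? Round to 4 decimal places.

P(¬H | E) ≈ 0.3138

Let H be the event that the component is faulty. P(H) = 0.187, so P(¬H) = 0.813. With E the 'fail' result, P(E|H) = 0.751 and P(E|¬H) = 0.079.
P(E) = 0.751·0.187 + 0.079·0.813 = 0.14044 + 0.064227 = 0.20466.
By Bayes' theorem, P(H|E) = 0.14044 / 0.20466 = 0.6862. Hence P(¬H|E) = 1 − 0.6862 = 0.3138.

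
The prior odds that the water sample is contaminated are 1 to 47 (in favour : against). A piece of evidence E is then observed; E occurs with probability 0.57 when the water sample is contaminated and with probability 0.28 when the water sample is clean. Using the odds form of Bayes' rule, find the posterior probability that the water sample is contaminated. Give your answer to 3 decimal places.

Prior odds = 1/47 = 0.021277.
Likelihood ratio for E = 0.57/0.28 = 2.0357.
Posterior odds = prior odds × LR = 0.043313.
Posterior probability = odds/(1+odds) = 0.043313/1.0433 = 0.042.

Posterior probability ≈ 0.042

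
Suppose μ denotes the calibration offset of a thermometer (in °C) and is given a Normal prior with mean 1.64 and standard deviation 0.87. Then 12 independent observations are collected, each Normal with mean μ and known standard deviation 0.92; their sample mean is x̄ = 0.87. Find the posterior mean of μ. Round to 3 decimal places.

With known σ, the Normal prior is conjugate. Weight on the data is w = (n/σ²)/(n/σ² + 1/τ₀²) = 14.1777/(14.1777+1.32118) = 0.91476.
Posterior mean = w·x̄ + (1−w)·μ₀ = 0.91476·0.87 + 0.085244·1.64 = 0.936.

Posterior mean ≈ 0.936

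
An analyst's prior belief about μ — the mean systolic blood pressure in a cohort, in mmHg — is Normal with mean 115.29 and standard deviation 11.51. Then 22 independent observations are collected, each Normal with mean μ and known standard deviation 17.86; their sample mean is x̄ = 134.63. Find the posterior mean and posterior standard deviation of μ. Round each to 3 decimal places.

Posterior mean ≈ 132.722; posterior SD ≈ 3.615

Prior precision 1/τ₀² = 1/11.51² = 0.00754830; data precision n/σ² = 22/17.86² = 0.0689699.
Posterior precision = 0.00754830 + 0.0689699 = 0.0765182, giving posterior SD = 1/√0.0765182 = 3.615.
Posterior mean = (0.00754830·115.29 + 0.0689699·134.63) / 0.0765182 = 132.722.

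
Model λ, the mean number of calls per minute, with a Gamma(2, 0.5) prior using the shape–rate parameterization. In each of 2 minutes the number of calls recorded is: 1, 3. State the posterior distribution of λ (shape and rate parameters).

Posterior: Gamma(shape=6, rate=2.5)

Total count ∑xᵢ = 4 over n = 2 minutes.
Gamma is conjugate to the Poisson likelihood: posterior is Gamma(shape = 2+4 = 6, rate = 0.5+2 = 2.5).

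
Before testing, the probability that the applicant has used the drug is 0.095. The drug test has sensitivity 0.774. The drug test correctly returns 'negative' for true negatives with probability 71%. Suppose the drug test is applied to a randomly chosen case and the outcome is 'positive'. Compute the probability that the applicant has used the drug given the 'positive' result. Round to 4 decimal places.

P(H | E) ≈ 0.2189

Write H for 'the applicant has used the drug'. Prior odds H:¬H = 0.095/0.905 = 0.10497. For the 'positive' outcome, the likelihood ratio is 0.774/0.29 = 2.6690.
Posterior odds = 0.10497 × 2.6690 = 0.28017, so P(H|E) = 0.28017/(1+0.28017) = 0.2189.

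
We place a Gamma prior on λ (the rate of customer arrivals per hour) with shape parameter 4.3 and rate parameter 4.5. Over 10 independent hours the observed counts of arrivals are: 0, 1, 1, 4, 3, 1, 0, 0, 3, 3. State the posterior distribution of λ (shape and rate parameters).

Total count ∑xᵢ = 16 over n = 10 hours.
Gamma is conjugate to the Poisson likelihood: posterior is Gamma(shape = 4.3+16 = 20.3, rate = 4.5+10 = 14.5).

Posterior: Gamma(shape=20.3, rate=14.5)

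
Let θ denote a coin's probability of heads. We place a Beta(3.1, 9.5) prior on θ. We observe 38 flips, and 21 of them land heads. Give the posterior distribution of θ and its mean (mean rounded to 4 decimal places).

Posterior: Beta(24.1, 26.5); mean ≈ 0.4763

Observing 21 successes and 17 failures updates Beta(3.1, 9.5) by adding the success and failure counts to the two shape parameters: α = 3.1+21 = 24.1, β = 9.5+17 = 26.5.
Posterior mean = α/(α+β) = 24.1/50.6 = 0.4763.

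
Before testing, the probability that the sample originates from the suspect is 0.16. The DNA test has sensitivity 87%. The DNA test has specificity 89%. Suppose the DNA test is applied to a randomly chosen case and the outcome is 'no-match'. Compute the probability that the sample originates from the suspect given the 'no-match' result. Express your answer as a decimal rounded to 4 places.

Write H for 'the sample originates from the suspect'. Prior odds H:¬H = 0.16/0.84 = 0.19048. For the 'no-match' outcome, the likelihood ratio is 0.13/0.89 = 0.14607.
Posterior odds = 0.19048 × 0.14607 = 0.027822, so P(H|E) = 0.027822/(1+0.027822) = 0.0271.

P(H | E) ≈ 0.0271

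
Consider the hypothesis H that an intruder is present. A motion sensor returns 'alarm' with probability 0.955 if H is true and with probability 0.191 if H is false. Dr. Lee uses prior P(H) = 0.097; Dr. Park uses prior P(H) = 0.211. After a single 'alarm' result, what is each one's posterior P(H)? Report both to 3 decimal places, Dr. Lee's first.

Dr. Lee: 0.349; Dr. Park: 0.572

P('+'|H) = 0.955, P('+'|¬H) = 0.191.
Dr. Lee: numerator 0.955·0.097 = 0.092635; evidence = 0.092635+0.191·0.903 = 0.26511; posterior = 0.349.
Dr. Park: numerator 0.955·0.211 = 0.20150; evidence = 0.20150+0.191·0.789 = 0.35220; posterior = 0.572.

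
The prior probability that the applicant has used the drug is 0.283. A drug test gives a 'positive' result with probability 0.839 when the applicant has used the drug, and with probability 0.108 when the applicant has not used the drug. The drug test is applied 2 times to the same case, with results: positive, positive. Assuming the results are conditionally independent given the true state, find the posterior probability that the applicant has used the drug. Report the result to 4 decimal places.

Posterior P(H) ≈ 0.9597

With H the event that the applicant has used the drug, the joint likelihood of the observed sequence is P(data|H) = 0.839·0.839 = 0.70392 and P(data|¬H) = 0.108·0.108 = 0.011664.
Bayes: P(H|data) = 0.283·0.70392 / (0.283·0.70392 + 0.717·0.011664) = 0.19921/0.20757 = 0.9597.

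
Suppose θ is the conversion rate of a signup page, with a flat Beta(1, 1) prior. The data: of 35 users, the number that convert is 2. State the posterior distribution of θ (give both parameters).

Posterior: Beta(3, 34)

Observing 2 successes and 33 failures updates Beta(1, 1) by adding the success and failure counts to the two shape parameters: α = 1+2 = 3, β = 1+33 = 34.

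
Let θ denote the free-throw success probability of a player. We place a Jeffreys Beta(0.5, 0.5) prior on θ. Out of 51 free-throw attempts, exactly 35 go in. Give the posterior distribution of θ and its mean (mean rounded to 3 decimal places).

Posterior: Beta(35.5, 16.5); mean ≈ 0.683

The binomial likelihood is conjugate to the Beta prior: with 35 successes and 16 failures, the posterior is Beta(0.5+35, 0.5+16) = Beta(35.5, 16.5).
E[θ | data] = 35.5/(35.5+16.5) = 0.683.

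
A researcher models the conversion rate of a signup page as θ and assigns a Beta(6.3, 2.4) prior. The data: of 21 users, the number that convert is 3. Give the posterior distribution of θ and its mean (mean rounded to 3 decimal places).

Posterior: Beta(9.3, 20.4); mean ≈ 0.313

Observing 3 successes and 18 failures updates Beta(6.3, 2.4) by adding the success and failure counts to the two shape parameters: α = 6.3+3 = 9.3, β = 2.4+18 = 20.4.
Posterior mean = α/(α+β) = 9.3/29.7 = 0.313.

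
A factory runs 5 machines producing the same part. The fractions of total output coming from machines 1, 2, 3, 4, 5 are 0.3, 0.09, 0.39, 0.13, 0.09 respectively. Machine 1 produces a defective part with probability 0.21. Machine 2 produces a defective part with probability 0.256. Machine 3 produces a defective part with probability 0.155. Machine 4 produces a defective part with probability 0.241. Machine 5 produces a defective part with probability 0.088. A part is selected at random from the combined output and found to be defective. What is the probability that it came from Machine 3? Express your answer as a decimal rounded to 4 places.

P(defective|M1) = 0.21; P(defective|M2) = 0.256; P(defective|M3) = 0.155; P(defective|M4) = 0.241; P(defective|M5) = 0.088.
Prior × likelihood for each source: 0.3·0.21=0.06300, 0.09·0.256=0.02304, 0.39·0.155=0.06045, 0.13·0.241=0.03133, 0.09·0.088=0.007920. Summing gives P(defective) = 0.18574.
P(Machine 3 | defective) = 0.06045 / 0.18574 = 0.3255.

Posterior probability ≈ 0.3255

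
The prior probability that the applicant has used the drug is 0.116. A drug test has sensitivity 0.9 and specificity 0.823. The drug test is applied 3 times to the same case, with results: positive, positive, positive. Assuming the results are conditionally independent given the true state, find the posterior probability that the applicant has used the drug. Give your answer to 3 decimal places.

Let H be the event that the applicant has used the drug; start with P(H) = 0.116. P('positive'|H) = 0.9, P('positive'|¬H) = 0.177.
Update on result 1 ('positive'): P(H) ← 0.9·0.1160 / (0.9·0.1160 + 0.177·0.8840) = 0.10440/0.26087 = 0.4002.
Update on result 2 ('positive'): P(H) ← 0.9·0.4002 / (0.9·0.4002 + 0.177·0.5998) = 0.36018/0.46635 = 0.7723.
Update on result 3 ('positive'): P(H) ← 0.9·0.7723 / (0.9·0.7723 + 0.177·0.2277) = 0.69511/0.73541 = 0.9452.

Posterior P(H) ≈ 0.945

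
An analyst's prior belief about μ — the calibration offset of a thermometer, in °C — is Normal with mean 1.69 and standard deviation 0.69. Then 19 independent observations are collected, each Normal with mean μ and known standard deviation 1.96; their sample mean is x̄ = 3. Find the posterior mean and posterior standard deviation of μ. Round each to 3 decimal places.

Posterior mean ≈ 2.610; posterior SD ≈ 0.377

With known σ, the Normal prior is conjugate. Weight on the data is w = (n/σ²)/(n/σ² + 1/τ₀²) = 4.94586/(4.94586+2.10040) = 0.70191.
Posterior mean = w·x̄ + (1−w)·μ₀ = 0.70191·3 + 0.29809·1.69 = 2.610. Posterior variance = 1/(4.94586+2.10040) = 0.141919, so SD = 0.377.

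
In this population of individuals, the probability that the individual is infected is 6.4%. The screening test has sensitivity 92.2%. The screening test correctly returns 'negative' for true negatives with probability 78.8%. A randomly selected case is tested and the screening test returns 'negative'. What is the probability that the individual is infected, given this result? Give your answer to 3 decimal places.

Let H be the event that the individual is infected. P(H) = 0.064, so P(¬H) = 0.936. With E the 'negative' result, P(E|H) = 0.078 and P(E|¬H) = 0.788.
P(E) = 0.078·0.064 + 0.788·0.936 = 0.0049920 + 0.73757 = 0.74256.
By Bayes' theorem, P(H|E) = 0.0049920 / 0.74256 = 0.007.

P(H | E) ≈ 0.007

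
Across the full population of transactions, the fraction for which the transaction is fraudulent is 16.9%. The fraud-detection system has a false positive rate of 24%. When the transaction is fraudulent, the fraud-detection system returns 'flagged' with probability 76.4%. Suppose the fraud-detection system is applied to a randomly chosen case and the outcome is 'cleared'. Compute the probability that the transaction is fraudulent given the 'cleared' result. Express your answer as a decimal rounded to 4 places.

P(H | E) ≈ 0.0594

Let H be the event that the transaction is fraudulent. P(H) = 0.169, so P(¬H) = 0.831. With E the 'cleared' result, P(E|H) = 0.236 and P(E|¬H) = 0.76.
P(E) = 0.236·0.169 + 0.76·0.831 = 0.039884 + 0.63156 = 0.67144.
By Bayes' theorem, P(H|E) = 0.039884 / 0.67144 = 0.0594.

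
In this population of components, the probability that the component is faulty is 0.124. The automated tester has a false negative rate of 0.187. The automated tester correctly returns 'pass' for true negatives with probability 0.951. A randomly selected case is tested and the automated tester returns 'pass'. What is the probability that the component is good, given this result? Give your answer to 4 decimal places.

Let H be the event that the component is faulty. P(H) = 0.124, so P(¬H) = 0.876. With E the 'pass' result, P(E|H) = 0.187 and P(E|¬H) = 0.951.
P(E) = 0.187·0.124 + 0.951·0.876 = 0.023188 + 0.83308 = 0.85626.
By Bayes' theorem, P(H|E) = 0.023188 / 0.85626 = 0.0271. Hence P(¬H|E) = 1 − 0.0271 = 0.9729.

P(¬H | E) ≈ 0.9729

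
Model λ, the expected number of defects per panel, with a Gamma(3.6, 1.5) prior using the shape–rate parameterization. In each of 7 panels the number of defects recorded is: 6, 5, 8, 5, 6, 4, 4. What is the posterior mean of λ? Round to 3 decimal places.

Posterior mean ≈ 4.894

Total count ∑xᵢ = 38 over n = 7 panels.
Gamma is conjugate to the Poisson likelihood: posterior is Gamma(shape = 3.6+38 = 41.6, rate = 1.5+7 = 8.5).
E[λ | data] = 41.6/8.5 = 4.894.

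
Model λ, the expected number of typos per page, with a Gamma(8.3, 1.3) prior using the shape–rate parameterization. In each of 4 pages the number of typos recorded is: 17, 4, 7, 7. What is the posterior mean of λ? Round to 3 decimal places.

Posterior mean ≈ 8.170

Total count ∑xᵢ = 35 over n = 4 pages.
Gamma is conjugate to the Poisson likelihood: posterior is Gamma(shape = 8.3+35 = 43.3, rate = 1.3+4 = 5.3).
Posterior mean = shape/rate = 43.3/5.3 = 8.170.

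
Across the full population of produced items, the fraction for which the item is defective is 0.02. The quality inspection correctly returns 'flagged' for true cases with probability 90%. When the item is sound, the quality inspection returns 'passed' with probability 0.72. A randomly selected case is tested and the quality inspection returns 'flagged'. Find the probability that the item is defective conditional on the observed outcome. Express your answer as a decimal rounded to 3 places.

P(H | E) ≈ 0.062

Let H be the event that the item is defective. P(H) = 0.02, so P(¬H) = 0.98. With E the 'flagged' result, P(E|H) = 0.9 and P(E|¬H) = 0.28.
P(E) = 0.9·0.02 + 0.28·0.98 = 0.018000 + 0.27440 = 0.29240.
By Bayes' theorem, P(H|E) = 0.018000 / 0.29240 = 0.062.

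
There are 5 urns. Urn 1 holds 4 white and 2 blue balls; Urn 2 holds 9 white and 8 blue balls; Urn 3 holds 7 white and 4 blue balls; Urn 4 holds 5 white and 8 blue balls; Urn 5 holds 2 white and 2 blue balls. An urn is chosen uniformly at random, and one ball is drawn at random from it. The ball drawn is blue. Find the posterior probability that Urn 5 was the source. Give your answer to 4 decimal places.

Tabulate prior·likelihood by source: [1] prior 0.2, lik 0.3333, product 0.06667; [2] prior 0.2, lik 0.4706, product 0.09412; [3] prior 0.2, lik 0.3636, product 0.07273; [4] prior 0.2, lik 0.6154, product 0.1231; [5] prior 0.2, lik 0.5, product 0.1000.
Normalizing constant = 0.45659; the posterior for Urn 5 is its product over the sum, 0.1000/0.45659 = 0.2190.

Posterior probability ≈ 0.2190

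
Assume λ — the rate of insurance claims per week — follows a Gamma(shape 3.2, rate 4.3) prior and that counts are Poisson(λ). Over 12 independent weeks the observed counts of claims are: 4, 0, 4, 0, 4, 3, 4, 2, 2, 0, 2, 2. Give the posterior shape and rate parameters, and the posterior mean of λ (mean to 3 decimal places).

Posterior: Gamma(shape=30.2, rate=16.3); mean ≈ 1.853

Total count ∑xᵢ = 27 over n = 12 weeks.
Gamma is conjugate to the Poisson likelihood: posterior is Gamma(shape = 3.2+27 = 30.2, rate = 4.3+12 = 16.3).
Posterior mean = shape/rate = 30.2/16.3 = 1.853.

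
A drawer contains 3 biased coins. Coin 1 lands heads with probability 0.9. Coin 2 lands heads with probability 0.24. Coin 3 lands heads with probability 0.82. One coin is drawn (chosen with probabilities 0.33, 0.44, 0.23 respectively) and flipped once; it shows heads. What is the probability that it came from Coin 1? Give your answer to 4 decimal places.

P(heads|C1) = 0.9; P(heads|C2) = 0.24; P(heads|C3) = 0.82.
Prior × likelihood for each source: 0.33·0.9=0.2970, 0.44·0.24=0.1056, 0.23·0.82=0.1886. Summing gives P(heads) = 0.59120.
P(Coin 1 | heads) = 0.2970 / 0.59120 = 0.5024.

Posterior probability ≈ 0.5024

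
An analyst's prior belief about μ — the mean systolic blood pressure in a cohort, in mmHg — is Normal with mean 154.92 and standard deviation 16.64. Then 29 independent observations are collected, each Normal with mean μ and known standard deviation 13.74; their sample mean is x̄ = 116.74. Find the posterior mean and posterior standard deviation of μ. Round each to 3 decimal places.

With known σ, the Normal prior is conjugate. Weight on the data is w = (n/σ²)/(n/σ² + 1/τ₀²) = 0.153612/(0.153612+0.00361155) = 0.97703.
Posterior mean = w·x̄ + (1−w)·μ₀ = 0.97703·116.74 + 0.022971·154.92 = 117.617. Posterior variance = 1/(0.153612+0.00361155) = 6.36038, so SD = 2.522.

Posterior mean ≈ 117.617; posterior SD ≈ 2.522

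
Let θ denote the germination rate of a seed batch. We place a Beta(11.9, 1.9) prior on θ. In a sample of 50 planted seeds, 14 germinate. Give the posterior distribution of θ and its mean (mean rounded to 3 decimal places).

Posterior: Beta(25.9, 37.9); mean ≈ 0.406

Observing 14 successes and 36 failures updates Beta(11.9, 1.9) by adding the success and failure counts to the two shape parameters: α = 11.9+14 = 25.9, β = 1.9+36 = 37.9.
E[θ | data] = 25.9/(25.9+37.9) = 0.406.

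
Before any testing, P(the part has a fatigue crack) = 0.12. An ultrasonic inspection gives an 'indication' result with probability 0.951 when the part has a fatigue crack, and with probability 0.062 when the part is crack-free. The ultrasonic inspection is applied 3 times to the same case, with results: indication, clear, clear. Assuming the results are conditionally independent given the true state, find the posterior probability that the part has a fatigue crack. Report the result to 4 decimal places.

With H the event that the part has a fatigue crack, the joint likelihood of the observed sequence is P(data|H) = 0.951·0.049·0.049 = 0.0022834 and P(data|¬H) = 0.062·0.938·0.938 = 0.054550.
Bayes: P(H|data) = 0.12·0.0022834 / (0.12·0.0022834 + 0.88·0.054550) = 0.00027400/0.048278 = 0.0057.

Posterior P(H) ≈ 0.0057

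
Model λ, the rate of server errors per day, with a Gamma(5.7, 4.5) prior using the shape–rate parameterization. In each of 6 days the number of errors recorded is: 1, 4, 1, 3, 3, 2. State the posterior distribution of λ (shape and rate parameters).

The Poisson likelihood adds the total count to the shape and the number of exposure periods to the rate. Here ∑xᵢ = 14 and n = 6, so shape 5.7→19.7 and rate 4.5→10.5.

Posterior: Gamma(shape=19.7, rate=10.5)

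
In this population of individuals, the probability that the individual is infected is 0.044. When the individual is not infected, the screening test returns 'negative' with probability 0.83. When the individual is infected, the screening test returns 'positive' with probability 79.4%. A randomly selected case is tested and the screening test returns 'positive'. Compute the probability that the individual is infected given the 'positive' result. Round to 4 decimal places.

Write H for 'the individual is infected'. Prior odds H:¬H = 0.044/0.956 = 0.046025. For the 'positive' outcome, the likelihood ratio is 0.794/0.17 = 4.6706.
Posterior odds = 0.046025 × 4.6706 = 0.21496, so P(H|E) = 0.21496/(1+0.21496) = 0.1769.

P(H | E) ≈ 0.1769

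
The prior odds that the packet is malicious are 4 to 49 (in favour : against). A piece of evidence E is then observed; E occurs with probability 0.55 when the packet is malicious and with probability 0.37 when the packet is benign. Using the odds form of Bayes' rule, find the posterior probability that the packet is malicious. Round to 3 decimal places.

Posterior probability ≈ 0.108

Prior odds = 4/49 = 0.081633.
Likelihood ratio for E = 0.55/0.37 = 1.4865.
Posterior odds = prior odds × LR = 0.12135.
Posterior probability = odds/(1+odds) = 0.12135/1.1213 = 0.108.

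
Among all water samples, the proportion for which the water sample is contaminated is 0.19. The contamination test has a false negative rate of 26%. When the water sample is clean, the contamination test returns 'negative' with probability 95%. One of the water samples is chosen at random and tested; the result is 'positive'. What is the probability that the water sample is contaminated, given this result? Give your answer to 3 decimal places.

P(H | E) ≈ 0.776

Let H be the event that the water sample is contaminated. P(H) = 0.19, so P(¬H) = 0.81. With E the 'positive' result, P(E|H) = 0.74 and P(E|¬H) = 0.05.
P(E) = 0.74·0.19 + 0.05·0.81 = 0.14060 + 0.040500 = 0.18110.
By Bayes' theorem, P(H|E) = 0.14060 / 0.18110 = 0.776.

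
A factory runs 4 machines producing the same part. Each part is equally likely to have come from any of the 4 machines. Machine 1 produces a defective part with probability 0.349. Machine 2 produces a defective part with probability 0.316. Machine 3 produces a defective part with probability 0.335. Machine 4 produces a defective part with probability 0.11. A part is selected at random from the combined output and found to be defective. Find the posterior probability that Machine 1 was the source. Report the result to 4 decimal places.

P(defective|M1) = 0.349; P(defective|M2) = 0.316; P(defective|M3) = 0.335; P(defective|M4) = 0.11.
Prior × likelihood for each source: 0.25·0.349=0.08725, 0.25·0.316=0.07900, 0.25·0.335=0.08375, 0.25·0.11=0.02750. Summing gives P(defective) = 0.27750.
P(Machine 1 | defective) = 0.08725 / 0.27750 = 0.3144.

Posterior probability ≈ 0.3144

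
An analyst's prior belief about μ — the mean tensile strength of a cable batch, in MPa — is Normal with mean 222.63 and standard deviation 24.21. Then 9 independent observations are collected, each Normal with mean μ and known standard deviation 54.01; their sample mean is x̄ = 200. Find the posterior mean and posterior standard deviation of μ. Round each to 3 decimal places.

Prior precision 1/τ₀² = 1/24.21² = 0.00170612; data precision n/σ² = 9/54.01² = 0.00308528.
Posterior precision = 0.00170612 + 0.00308528 = 0.00479140, giving posterior SD = 1/√0.00479140 = 14.447.
Posterior mean = (0.00170612·222.63 + 0.00308528·200) / 0.00479140 = 208.058.

Posterior mean ≈ 208.058; posterior SD ≈ 14.447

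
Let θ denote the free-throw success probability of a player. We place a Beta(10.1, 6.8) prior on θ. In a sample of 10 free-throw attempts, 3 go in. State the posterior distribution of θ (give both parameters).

The binomial likelihood is conjugate to the Beta prior: with 3 successes and 7 failures, the posterior is Beta(10.1+3, 6.8+7) = Beta(13.1, 13.8).

Posterior: Beta(13.1, 13.8)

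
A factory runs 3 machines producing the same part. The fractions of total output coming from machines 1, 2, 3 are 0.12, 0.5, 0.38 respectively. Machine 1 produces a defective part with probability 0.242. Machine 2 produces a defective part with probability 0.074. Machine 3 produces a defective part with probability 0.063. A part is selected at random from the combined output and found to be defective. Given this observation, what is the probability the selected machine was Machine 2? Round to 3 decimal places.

P(defective|M1) = 0.242; P(defective|M2) = 0.074; P(defective|M3) = 0.063.
Prior × likelihood for each source: 0.12·0.242=0.02904, 0.5·0.074=0.03700, 0.38·0.063=0.02394. Summing gives P(defective) = 0.089980.
P(Machine 2 | defective) = 0.03700 / 0.089980 = 0.411.

Posterior probability ≈ 0.411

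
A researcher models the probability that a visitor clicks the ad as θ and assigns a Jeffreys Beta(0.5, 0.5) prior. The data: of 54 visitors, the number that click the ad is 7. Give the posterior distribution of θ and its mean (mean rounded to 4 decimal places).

Posterior: Beta(7.5, 47.5); mean ≈ 0.1364

The binomial likelihood is conjugate to the Beta prior: with 7 successes and 47 failures, the posterior is Beta(0.5+7, 0.5+47) = Beta(7.5, 47.5).
Posterior mean = α/(α+β) = 7.5/55 = 0.1364.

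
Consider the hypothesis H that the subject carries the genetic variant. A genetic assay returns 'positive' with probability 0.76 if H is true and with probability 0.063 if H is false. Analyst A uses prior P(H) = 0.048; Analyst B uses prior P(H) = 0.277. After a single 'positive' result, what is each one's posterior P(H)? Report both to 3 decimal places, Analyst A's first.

The likelihood ratio for a 'positive' result is 0.76/0.063 = 12.063.
Analyst A: prior odds 0.048/0.952 = 0.050420; posterior odds 0.60824; posterior probability 0.378.
Analyst B: prior odds 0.277/0.723 = 0.38313; posterior odds 4.6218; posterior probability 0.822.

Analyst A: 0.378; Analyst B: 0.822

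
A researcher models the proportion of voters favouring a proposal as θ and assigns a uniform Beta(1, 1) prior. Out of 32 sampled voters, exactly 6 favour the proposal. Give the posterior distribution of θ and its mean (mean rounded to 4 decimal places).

Posterior: Beta(7, 27); mean ≈ 0.2059

Observing 6 successes and 26 failures updates Beta(1, 1) by adding the success and failure counts to the two shape parameters: α = 1+6 = 7, β = 1+26 = 27.
Posterior mean = α/(α+β) = 7/34 = 0.2059.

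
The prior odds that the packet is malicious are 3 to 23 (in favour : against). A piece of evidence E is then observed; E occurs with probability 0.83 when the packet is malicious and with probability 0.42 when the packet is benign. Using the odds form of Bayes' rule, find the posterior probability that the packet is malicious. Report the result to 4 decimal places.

Posterior probability ≈ 0.2049

Prior odds = 3/23 = 0.13043. In log-odds, ln(0.13043) = -2.0369.
Add log likelihood ratio: ln(1.9762) = 0.68117.
Posterior log-odds = -1.3557, so posterior odds = exp(-1.3557) = 0.25776. Converting, P(H|E) = 0.25776/1.2578 = 0.2049.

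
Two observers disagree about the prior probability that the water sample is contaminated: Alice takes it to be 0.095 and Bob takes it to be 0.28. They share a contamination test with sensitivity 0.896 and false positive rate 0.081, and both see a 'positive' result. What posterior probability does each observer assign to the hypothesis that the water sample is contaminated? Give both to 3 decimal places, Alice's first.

The likelihood ratio for a 'positive' result is 0.896/0.081 = 11.062.
Alice: prior odds 0.095/0.905 = 0.10497; posterior odds 1.1612; posterior probability 0.537.
Bob: prior odds 0.28/0.72 = 0.38889; posterior odds 4.3018; posterior probability 0.811.

Alice: 0.537; Bob: 0.811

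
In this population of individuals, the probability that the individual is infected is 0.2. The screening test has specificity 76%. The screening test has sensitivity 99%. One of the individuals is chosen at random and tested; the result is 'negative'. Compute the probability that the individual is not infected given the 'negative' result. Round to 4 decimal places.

Let H be the event that the individual is infected. P(H) = 0.2, so P(¬H) = 0.8. With E the 'negative' result, P(E|H) = 0.01 and P(E|¬H) = 0.76.
P(E) = 0.01·0.2 + 0.76·0.8 = 0.0020000 + 0.60800 = 0.61000.
By Bayes' theorem, P(H|E) = 0.0020000 / 0.61000 = 0.0033. Hence P(¬H|E) = 1 − 0.0033 = 0.9967.

P(¬H | E) ≈ 0.9967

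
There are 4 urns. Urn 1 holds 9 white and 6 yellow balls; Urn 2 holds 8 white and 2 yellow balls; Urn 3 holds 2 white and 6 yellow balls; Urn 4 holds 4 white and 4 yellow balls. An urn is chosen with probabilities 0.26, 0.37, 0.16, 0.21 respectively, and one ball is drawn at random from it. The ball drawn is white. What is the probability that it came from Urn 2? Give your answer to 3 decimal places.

Tabulate prior·likelihood by source: [1] prior 0.26, lik 0.6, product 0.1560; [2] prior 0.37, lik 0.8, product 0.2960; [3] prior 0.16, lik 0.25, product 0.04000; [4] prior 0.21, lik 0.5, product 0.1050.
Normalizing constant = 0.59700; the posterior for Urn 2 is its product over the sum, 0.2960/0.59700 = 0.496.

Posterior probability ≈ 0.496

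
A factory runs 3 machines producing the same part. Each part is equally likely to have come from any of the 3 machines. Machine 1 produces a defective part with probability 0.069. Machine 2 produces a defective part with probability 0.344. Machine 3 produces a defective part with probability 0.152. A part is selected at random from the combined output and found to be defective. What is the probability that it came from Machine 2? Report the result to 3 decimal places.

Tabulate prior·likelihood by source: [1] prior 0.333333, lik 0.069, product 0.02300; [2] prior 0.333333, lik 0.344, product 0.1147; [3] prior 0.333333, lik 0.152, product 0.05067.
Normalizing constant = 0.18833; the posterior for Machine 2 is its product over the sum, 0.1147/0.18833 = 0.609.

Posterior probability ≈ 0.609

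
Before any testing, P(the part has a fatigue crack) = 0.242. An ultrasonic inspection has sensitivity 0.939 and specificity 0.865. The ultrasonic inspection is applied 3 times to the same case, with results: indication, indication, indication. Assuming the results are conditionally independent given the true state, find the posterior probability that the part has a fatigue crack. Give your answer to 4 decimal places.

Posterior P(H) ≈ 0.9908

With H the event that the part has a fatigue crack, the joint likelihood of the observed sequence is P(data|H) = 0.939·0.939·0.939 = 0.82794 and P(data|¬H) = 0.135·0.135·0.135 = 0.0024604.
Bayes: P(H|data) = 0.242·0.82794 / (0.242·0.82794 + 0.758·0.0024604) = 0.20036/0.20223 = 0.9908.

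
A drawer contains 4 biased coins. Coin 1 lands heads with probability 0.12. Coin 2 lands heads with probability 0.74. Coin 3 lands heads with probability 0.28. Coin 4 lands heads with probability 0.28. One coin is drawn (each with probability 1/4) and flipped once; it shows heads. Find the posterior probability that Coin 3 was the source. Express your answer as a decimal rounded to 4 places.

Posterior probability ≈ 0.1972

Tabulate prior·likelihood by source: [1] prior 0.25, lik 0.12, product 0.03000; [2] prior 0.25, lik 0.74, product 0.1850; [3] prior 0.25, lik 0.28, product 0.07000; [4] prior 0.25, lik 0.28, product 0.07000.
Normalizing constant = 0.35500; the posterior for Coin 3 is its product over the sum, 0.07000/0.35500 = 0.1972.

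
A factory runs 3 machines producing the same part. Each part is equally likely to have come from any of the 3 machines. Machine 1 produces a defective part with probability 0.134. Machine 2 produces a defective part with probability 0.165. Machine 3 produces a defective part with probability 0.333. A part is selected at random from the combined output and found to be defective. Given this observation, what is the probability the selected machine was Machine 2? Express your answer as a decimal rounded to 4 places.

Posterior probability ≈ 0.2611

P(defective|M1) = 0.134; P(defective|M2) = 0.165; P(defective|M3) = 0.333.
Prior × likelihood for each source: 0.333333·0.134=0.04467, 0.333333·0.165=0.05500, 0.333333·0.333=0.1110. Summing gives P(defective) = 0.21067.
P(Machine 2 | defective) = 0.05500 / 0.21067 = 0.2611.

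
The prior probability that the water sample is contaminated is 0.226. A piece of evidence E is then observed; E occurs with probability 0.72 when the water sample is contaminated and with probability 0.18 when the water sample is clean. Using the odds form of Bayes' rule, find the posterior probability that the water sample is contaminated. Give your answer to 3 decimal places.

Prior odds = 0.226/(1−0.226) = 0.29199. In log-odds, ln(0.29199) = -1.2310.
Add log likelihood ratio: ln(4.0000) = 1.3863.
Posterior log-odds = 0.15526, so posterior odds = exp(0.15526) = 1.1680. Converting, P(H|E) = 1.1680/2.1680 = 0.539.

Posterior probability ≈ 0.539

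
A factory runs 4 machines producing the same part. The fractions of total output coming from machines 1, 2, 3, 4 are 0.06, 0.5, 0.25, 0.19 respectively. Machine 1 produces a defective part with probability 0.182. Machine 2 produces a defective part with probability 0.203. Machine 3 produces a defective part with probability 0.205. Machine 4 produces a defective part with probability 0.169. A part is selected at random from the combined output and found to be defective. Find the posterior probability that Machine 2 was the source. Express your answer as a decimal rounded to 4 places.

Posterior probability ≈ 0.5184

Tabulate prior·likelihood by source: [1] prior 0.06, lik 0.182, product 0.01092; [2] prior 0.5, lik 0.203, product 0.1015; [3] prior 0.25, lik 0.205, product 0.05125; [4] prior 0.19, lik 0.169, product 0.03211.
Normalizing constant = 0.19578; the posterior for Machine 2 is its product over the sum, 0.1015/0.19578 = 0.5184.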